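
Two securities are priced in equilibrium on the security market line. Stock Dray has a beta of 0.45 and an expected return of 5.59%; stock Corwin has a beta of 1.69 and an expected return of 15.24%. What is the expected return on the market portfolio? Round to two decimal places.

Both satisfy E(R) = R_f + β·MRP, so the slope of the SML is
MRP = (15.24% − 5.59%) / (1.69 − 0.45) = 9.65% / 1.24 = 7.7823%
R_f = E(R_Dray) − β_Dray·MRP = 5.59% − 0.45 × 7.7823% = 2.0880%
E(R_m) = R_f + MRP = 2.0880% + 7.7823% = 9.87%

9.87%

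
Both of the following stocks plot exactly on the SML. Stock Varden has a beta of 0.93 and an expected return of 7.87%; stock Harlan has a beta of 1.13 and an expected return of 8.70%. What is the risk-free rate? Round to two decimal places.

4.01%

Both satisfy E(R) = R_f + β·MRP, so the slope of the SML is
MRP = (8.70% − 7.87%) / (1.13 − 0.93) = 0.83% / 0.20 = 4.1500%
R_f = E(R_Varden) − β_Varden·MRP = 7.87% − 0.93 × 4.1500% = 4.0105%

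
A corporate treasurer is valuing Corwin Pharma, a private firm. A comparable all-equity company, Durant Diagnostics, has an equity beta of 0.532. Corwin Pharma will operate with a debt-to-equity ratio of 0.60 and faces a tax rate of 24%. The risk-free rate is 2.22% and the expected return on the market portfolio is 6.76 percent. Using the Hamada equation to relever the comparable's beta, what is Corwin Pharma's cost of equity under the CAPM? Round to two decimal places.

β_L = β_U × [1 + (1 − t)(D/E)] = 0.532 × [1 + (1 − 0.24) × 0.60]
    = 0.532 × [1 + 0.76 × 0.60] = 0.532 × 1.4560 = 0.7746
MRP = 6.76% − 2.22% = 4.54%
E(R) = R_f + β_L × MRP = 2.22% + 0.7746 × 4.54% = 5.74%

5.74%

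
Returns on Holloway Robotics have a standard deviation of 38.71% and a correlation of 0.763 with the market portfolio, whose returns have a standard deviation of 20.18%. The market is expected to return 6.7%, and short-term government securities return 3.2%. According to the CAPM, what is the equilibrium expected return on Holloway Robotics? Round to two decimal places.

β = ρ × σ_i / σ_m = 0.763 × 38.71% / 20.18% = 1.4636
MRP = 6.7% − 3.2% = 3.50%
E(R) = 3.2% + 1.4636 × 3.5% = 8.32%

8.32%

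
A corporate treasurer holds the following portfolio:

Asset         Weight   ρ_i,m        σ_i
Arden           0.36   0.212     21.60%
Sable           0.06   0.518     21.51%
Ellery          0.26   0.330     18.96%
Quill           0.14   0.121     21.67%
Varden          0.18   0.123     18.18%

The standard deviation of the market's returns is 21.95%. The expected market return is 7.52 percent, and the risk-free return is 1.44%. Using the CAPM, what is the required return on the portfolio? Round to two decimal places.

β_Arden = 0.212 × 21.60% / 21.95% = 0.2086
β_Sable = 0.518 × 21.51% / 21.95% = 0.5076
β_Ellery = 0.330 × 18.96% / 21.95% = 0.2850
β_Quill = 0.121 × 21.67% / 21.95% = 0.1195
β_Varden = 0.123 × 18.18% / 21.95% = 0.1019
β_P = Σ w_i β_i = 0.36×0.2086 + 0.06×0.5076 + 0.26×0.2850 + 0.14×0.1195 + 0.18×0.1019 = 0.2147
MRP = 7.52% − 1.44% = 6.08%
E(R_P) = R_f + β_P × MRP = 1.44% + 0.2147 × 6.08% = 2.75%

2.75%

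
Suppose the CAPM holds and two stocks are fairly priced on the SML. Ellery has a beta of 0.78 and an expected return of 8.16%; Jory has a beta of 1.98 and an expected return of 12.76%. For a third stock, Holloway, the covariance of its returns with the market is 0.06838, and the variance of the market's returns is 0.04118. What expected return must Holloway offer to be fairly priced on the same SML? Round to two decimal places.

11.54%

MRP = (12.76% − 8.16%) / (1.98 − 0.78) = 3.8333%
R_f = 8.16% − 0.78 × 3.8333% = 5.1700%
β_Holloway = Cov / Var(R_m) = 0.06838 / 0.04118 = 1.6605
E(R_Holloway) = R_f + β × MRP = 5.1700% + 1.6605 × 3.8333% = 11.54%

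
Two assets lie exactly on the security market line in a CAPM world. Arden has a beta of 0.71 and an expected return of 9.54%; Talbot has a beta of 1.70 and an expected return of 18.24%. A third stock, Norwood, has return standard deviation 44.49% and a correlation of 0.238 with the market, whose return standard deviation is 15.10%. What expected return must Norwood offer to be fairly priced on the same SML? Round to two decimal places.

MRP = (18.24% − 9.54%) / (1.70 − 0.71) = 8.7879%
R_f = 9.54% − 0.71 × 8.7879% = 3.3006%
β_Norwood = ρ·σ_i/σ_m = 0.238 × 44.49 / 15.10 = 0.7012
E(R_Norwood) = R_f + β × MRP = 3.3006% + 0.7012 × 8.7879% = 9.46%

9.46%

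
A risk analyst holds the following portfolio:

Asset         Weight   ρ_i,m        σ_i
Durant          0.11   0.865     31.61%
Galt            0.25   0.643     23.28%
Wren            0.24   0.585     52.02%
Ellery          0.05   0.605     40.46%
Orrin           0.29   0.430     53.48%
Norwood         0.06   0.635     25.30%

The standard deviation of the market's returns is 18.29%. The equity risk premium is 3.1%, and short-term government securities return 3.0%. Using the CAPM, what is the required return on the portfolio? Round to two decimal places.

6.88%

β_Durant = 0.865 × 31.61% / 18.29% = 1.4950
β_Galt = 0.643 × 23.28% / 18.29% = 0.8184
β_Wren = 0.585 × 52.02% / 18.29% = 1.6638
β_Ellery = 0.605 × 40.46% / 18.29% = 1.3383
β_Orrin = 0.430 × 53.48% / 18.29% = 1.2573
β_Norwood = 0.635 × 25.30% / 18.29% = 0.8784
β_P = Σ w_i β_i = 0.11×1.4950 + 0.25×0.8184 + 0.24×1.6638 + 0.05×1.3383 + 0.29×1.2573 + 0.06×0.8784 = 1.2526
E(R_P) = R_f + β_P × MRP = 3.0% + 1.2526 × 3.1% = 6.88%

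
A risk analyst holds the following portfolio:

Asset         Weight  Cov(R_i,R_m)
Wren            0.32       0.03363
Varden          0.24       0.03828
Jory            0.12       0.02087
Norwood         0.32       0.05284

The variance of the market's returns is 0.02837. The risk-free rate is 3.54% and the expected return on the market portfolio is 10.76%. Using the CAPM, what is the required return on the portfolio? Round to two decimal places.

13.56%

β_Wren = 0.03363 / 0.02837 = 1.1854
β_Varden = 0.03828 / 0.02837 = 1.3493
β_Jory = 0.02087 / 0.02837 = 0.7356
β_Norwood = 0.05284 / 0.02837 = 1.8625
β_P = Σ w_i β_i = 0.32×1.1854 + 0.24×1.3493 + 0.12×0.7356 + 0.32×1.8625 = 1.3874
MRP = 10.76% − 3.54% = 7.22%
E(R_P) = R_f + β_P × MRP = 3.54% + 1.3874 × 7.22% = 13.56%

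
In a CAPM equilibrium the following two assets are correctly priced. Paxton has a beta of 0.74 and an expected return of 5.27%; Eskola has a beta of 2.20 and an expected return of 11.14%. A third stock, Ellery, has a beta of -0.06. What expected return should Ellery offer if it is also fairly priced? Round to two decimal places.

2.05%

MRP (SML slope) = (11.14% − 5.27%) / (2.20 − 0.74) = 5.87% / 1.46 = 4.0205%
R_f (intercept) = 5.27% − 0.74 × 4.0205% = 2.2948%
E(R_Ellery) = R_f + β × MRP = 2.2948% + -0.06 × 4.0205% = 2.05%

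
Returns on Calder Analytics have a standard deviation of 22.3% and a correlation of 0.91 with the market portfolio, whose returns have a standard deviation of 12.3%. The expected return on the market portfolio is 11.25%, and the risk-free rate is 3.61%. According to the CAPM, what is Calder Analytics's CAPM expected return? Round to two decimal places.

16.21%

β = ρ × σ_i / σ_m = 0.91 × 22.3% / 12.3% = 1.6498
MRP = 11.25% − 3.61% = 7.64%
E(R) = 3.61% + 1.6498 × 7.64% = 16.21%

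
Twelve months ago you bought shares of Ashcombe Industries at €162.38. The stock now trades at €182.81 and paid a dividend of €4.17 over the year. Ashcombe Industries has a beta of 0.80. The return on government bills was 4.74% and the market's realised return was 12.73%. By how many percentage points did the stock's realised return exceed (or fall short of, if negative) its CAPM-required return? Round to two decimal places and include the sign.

+4.02%

Realised HPR = (P1 + D1 − P0) / P0 = (182.81 + 4.17 − 162.38) / 162.38 = 24.60 / 162.38 = 15.1496%
MRP = 12.73% − 4.74% = 7.99%
CAPM required = R_f + β·MRP = 4.74% + 0.80 × 7.99% = 11.1320%
α = realised − required = 15.1496% − 11.1320% = +4.02%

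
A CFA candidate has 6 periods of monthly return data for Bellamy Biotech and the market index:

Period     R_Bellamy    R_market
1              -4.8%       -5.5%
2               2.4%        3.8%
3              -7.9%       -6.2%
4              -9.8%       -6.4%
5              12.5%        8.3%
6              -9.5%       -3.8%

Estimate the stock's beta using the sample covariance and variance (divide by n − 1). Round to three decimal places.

1.354

Mean R_i = (-4.8 + 2.4 − 7.9 − 9.8 + 12.5 − 9.5) / 6 = -2.8500%
Mean R_m = (-5.5 + 3.8 − 6.2 − 6.4 + 8.3 − 3.8) / 6 = -1.6333%
Σ(R_i − R̄_i)(R_m − R̄_m) = 259.1400  ⇒  Cov = 259.1400 / 5 = 51.8280
Σ(R_m − R̄_m)² = 191.4133  ⇒  Var(R_m) = 191.4133 / 5 = 38.2827
β = Cov / Var(R_m) = 51.8280 / 38.2827 = 1.3538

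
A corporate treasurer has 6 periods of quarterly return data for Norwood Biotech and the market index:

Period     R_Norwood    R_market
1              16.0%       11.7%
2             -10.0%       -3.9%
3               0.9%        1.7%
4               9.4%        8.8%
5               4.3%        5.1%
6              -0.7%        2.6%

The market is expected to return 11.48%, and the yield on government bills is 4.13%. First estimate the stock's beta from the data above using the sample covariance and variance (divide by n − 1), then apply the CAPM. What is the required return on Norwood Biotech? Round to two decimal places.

Mean R_i = (16.0 − 10.0 + 0.9 + 9.4 + 4.3 − 0.7) / 6 = 3.3167%
Mean R_m = (11.7 − 3.9 + 1.7 + 8.8 + 5.1 + 2.6) / 6 = 4.3333%
Σ(R_i − R̄_i)(R_m − R̄_m) = 244.3267  ⇒  Cov = 244.3267 / 5 = 48.8653
Σ(R_m − R̄_m)² = 152.5333  ⇒  Var(R_m) = 152.5333 / 5 = 30.5067
β = Cov / Var(R_m) = 48.8653 / 30.5067 = 1.6018
MRP = 11.48% − 4.13% = 7.35%
E(R) = R_f + β × MRP = 4.13% + 1.6018 × 7.35% = 15.90%

15.90%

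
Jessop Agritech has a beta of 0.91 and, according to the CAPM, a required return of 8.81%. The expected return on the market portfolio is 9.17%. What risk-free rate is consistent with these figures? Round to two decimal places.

5.17%

E(R) = R_f + β(E(R_m) − R_f) = R_f(1 − β) + β·E(R_m)
8.81% = R_f × (1 − 0.91) + 0.91 × 9.17%
8.81% = R_f × 0.09 + 8.3447%
R_f = (8.81% − 8.3447%) / 0.09 = 5.17%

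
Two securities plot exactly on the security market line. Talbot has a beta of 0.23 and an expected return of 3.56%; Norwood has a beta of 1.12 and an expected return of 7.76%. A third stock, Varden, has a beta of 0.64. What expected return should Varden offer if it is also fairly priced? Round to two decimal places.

MRP (SML slope) = (7.76% − 3.56%) / (1.12 − 0.23) = 4.20% / 0.89 = 4.7191%
R_f (intercept) = 3.56% − 0.23 × 4.7191% = 2.4746%
E(R_Varden) = R_f + β × MRP = 2.4746% + 0.64 × 4.7191% = 5.49%

5.49%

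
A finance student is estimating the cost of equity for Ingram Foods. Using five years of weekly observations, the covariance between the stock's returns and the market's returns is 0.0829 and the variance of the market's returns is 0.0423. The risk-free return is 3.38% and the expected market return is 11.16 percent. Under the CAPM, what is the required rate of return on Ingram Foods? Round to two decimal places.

18.63%

β = Cov(R_i, R_m) / Var(R_m) = 0.0829 / 0.0423 = 1.9598
MRP = 11.16% − 3.38% = 7.78%
E(R) = R_f + β × MRP = 3.38% + 1.9598 × 7.78% = 18.63%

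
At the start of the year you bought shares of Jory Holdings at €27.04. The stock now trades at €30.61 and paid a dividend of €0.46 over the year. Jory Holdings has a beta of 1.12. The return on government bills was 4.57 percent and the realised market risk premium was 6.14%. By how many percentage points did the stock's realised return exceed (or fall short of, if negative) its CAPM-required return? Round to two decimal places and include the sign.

Realised HPR = (P1 + D1 − P0) / P0 = (30.61 + 0.46 − 27.04) / 27.04 = 4.03 / 27.04 = 14.9038%
CAPM required = R_f + β·MRP = 4.57% + 1.12 × 6.14% = 11.4468%
α = realised − required = 14.9038% − 11.4468% = +3.46%

+3.46%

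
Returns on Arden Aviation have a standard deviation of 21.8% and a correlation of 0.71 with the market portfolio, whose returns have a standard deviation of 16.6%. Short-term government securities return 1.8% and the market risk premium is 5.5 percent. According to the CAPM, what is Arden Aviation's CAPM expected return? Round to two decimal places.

6.93%

β = ρ × σ_i / σ_m = 0.71 × 21.8% / 16.6% = 0.9324
E(R) = 1.8% + 0.9324 × 5.5% = 6.93%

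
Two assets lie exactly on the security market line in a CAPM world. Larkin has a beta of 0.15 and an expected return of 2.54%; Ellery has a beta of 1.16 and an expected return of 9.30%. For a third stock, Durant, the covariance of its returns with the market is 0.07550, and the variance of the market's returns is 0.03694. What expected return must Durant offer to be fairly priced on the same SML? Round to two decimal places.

15.22%

MRP = (9.30% − 2.54%) / (1.16 − 0.15) = 6.6931%
R_f = 2.54% − 0.15 × 6.6931% = 1.5360%
β_Durant = Cov / Var(R_m) = 0.07550 / 0.03694 = 2.0439
E(R_Durant) = R_f + β × MRP = 1.5360% + 2.0439 × 6.6931% = 15.22%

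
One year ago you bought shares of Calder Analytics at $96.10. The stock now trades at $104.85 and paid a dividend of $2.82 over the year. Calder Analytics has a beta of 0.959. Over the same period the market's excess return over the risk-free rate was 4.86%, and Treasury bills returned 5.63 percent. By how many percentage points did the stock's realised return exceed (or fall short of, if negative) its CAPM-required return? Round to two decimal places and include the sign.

Realised HPR = (P1 + D1 − P0) / P0 = (104.85 + 2.82 − 96.10) / 96.10 = 11.57 / 96.10 = 12.0395%
CAPM required = R_f + β·MRP = 5.63% + 0.959 × 4.86% = 10.29074%
α = realised − required = 12.0395% − 10.29074% = +1.75%

+1.75%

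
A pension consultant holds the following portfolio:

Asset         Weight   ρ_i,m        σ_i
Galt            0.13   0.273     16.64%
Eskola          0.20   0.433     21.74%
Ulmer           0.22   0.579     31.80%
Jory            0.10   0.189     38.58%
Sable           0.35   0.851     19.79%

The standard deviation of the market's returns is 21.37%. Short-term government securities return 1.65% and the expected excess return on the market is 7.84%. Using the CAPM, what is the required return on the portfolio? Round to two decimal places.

β_Galt = 0.273 × 16.64% / 21.37% = 0.2126
β_Eskola = 0.433 × 21.74% / 21.37% = 0.4405
β_Ulmer = 0.579 × 31.80% / 21.37% = 0.8616
β_Jory = 0.189 × 38.58% / 21.37% = 0.3412
β_Sable = 0.851 × 19.79% / 21.37% = 0.7881
β_P = Σ w_i β_i = 0.13×0.2126 + 0.20×0.4405 + 0.22×0.8616 + 0.10×0.3412 + 0.35×0.7881 = 0.6152
E(R_P) = R_f + β_P × MRP = 1.65% + 0.6152 × 7.84% = 6.47%

6.47%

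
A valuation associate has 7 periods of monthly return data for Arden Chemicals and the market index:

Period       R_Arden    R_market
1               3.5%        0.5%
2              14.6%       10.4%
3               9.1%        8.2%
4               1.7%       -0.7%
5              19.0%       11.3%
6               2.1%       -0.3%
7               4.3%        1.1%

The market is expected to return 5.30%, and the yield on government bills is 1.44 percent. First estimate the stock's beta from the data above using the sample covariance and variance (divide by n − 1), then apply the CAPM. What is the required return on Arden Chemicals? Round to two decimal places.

6.13%

Mean R_i = (3.5 + 14.6 + 9.1 + 1.7 + 19.0 + 2.1 + 4.3) / 7 = 7.7571%
Mean R_m = (0.5 + 10.4 + 8.2 − 0.7 + 11.3 − 0.3 + 1.1) / 7 = 4.3571%
Σ(R_i − R̄_i)(R_m − R̄_m) = 209.2271  ⇒  Cov = 209.2271 / 6 = 34.8712
Σ(R_m − R̄_m)² = 172.2371  ⇒  Var(R_m) = 172.2371 / 6 = 28.7062
β = Cov / Var(R_m) = 34.8712 / 28.7062 = 1.2148
MRP = 5.30% − 1.44% = 3.86%
E(R) = R_f + β × MRP = 1.44% + 1.2148 × 3.86% = 6.13%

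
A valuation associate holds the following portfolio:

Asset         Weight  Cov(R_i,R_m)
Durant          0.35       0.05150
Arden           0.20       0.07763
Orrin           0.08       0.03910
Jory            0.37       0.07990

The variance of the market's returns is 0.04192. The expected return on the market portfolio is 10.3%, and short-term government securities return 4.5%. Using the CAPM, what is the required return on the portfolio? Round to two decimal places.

13.67%

β_Durant = 0.05150 / 0.04192 = 1.2285
β_Arden = 0.07763 / 0.04192 = 1.8519
β_Orrin = 0.03910 / 0.04192 = 0.9327
β_Jory = 0.07990 / 0.04192 = 1.9060
β_P = Σ w_i β_i = 0.35×1.2285 + 0.20×1.8519 + 0.08×0.9327 + 0.37×1.9060 = 1.5802
MRP = 10.3% − 4.5% = 5.80%
E(R_P) = R_f + β_P × MRP = 4.5% + 1.5802 × 5.8% = 13.67%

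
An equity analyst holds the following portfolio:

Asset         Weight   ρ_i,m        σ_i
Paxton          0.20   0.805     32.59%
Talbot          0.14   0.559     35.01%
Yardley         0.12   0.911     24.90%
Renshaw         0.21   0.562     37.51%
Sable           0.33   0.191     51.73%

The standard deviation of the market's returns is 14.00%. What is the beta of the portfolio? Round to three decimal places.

1.314

β_Paxton = 0.805 × 32.59% / 14.00% = 1.8739
β_Talbot = 0.559 × 35.01% / 14.00% = 1.3979
β_Yardley = 0.911 × 24.90% / 14.00% = 1.6203
β_Renshaw = 0.562 × 37.51% / 14.00% = 1.5058
β_Sable = 0.191 × 51.73% / 14.00% = 0.7057
β_P = Σ w_i β_i = 0.20×1.8739 + 0.14×1.3979 + 0.12×1.6203 + 0.21×1.5058 + 0.33×0.7057 = 1.3140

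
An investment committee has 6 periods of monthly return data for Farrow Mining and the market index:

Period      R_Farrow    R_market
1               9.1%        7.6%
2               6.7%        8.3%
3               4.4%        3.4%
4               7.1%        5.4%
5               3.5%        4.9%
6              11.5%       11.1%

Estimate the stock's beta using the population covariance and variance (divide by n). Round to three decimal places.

Mean R_i = (9.1 + 6.7 + 4.4 + 7.1 + 3.5 + 11.5) / 6 = 7.0500%
Mean R_m = (7.6 + 8.3 + 3.4 + 5.4 + 4.9 + 11.1) / 6 = 6.7833%
Σ(R_i − R̄_i)(R_m − R̄_m) = 35.9350  ⇒  Cov = 35.9350 / 6 = 5.9892
Σ(R_m − R̄_m)² = 38.5083  ⇒  Var(R_m) = 38.5083 / 6 = 6.4181
β = Cov / Var(R_m) = 5.9892 / 6.4181 = 0.9332

0.933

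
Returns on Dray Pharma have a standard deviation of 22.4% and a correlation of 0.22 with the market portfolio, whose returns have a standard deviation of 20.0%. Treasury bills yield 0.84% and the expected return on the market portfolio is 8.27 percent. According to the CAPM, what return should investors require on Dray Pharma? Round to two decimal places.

β = ρ × σ_i / σ_m = 0.22 × 22.4% / 20.0% = 0.2464
MRP = 8.27% − 0.84% = 7.43%
E(R) = 0.84% + 0.2464 × 7.43% = 2.67%

2.67%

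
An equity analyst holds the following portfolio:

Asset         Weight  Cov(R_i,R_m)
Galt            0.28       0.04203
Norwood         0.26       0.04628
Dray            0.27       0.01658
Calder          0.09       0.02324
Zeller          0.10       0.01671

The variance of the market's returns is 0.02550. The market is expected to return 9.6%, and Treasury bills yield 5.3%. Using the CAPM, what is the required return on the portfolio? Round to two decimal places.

10.70%

β_Galt = 0.04203 / 0.02550 = 1.6482
β_Norwood = 0.04628 / 0.02550 = 1.8149
β_Dray = 0.01658 / 0.02550 = 0.6502
β_Calder = 0.02324 / 0.02550 = 0.9114
β_Zeller = 0.01671 / 0.02550 = 0.6553
β_P = Σ w_i β_i = 0.28×1.6482 + 0.26×1.8149 + 0.27×0.6502 + 0.09×0.9114 + 0.10×0.6553 = 1.2565
MRP = 9.6% − 5.3% = 4.30%
E(R_P) = R_f + β_P × MRP = 5.3% + 1.2565 × 4.3% = 10.70%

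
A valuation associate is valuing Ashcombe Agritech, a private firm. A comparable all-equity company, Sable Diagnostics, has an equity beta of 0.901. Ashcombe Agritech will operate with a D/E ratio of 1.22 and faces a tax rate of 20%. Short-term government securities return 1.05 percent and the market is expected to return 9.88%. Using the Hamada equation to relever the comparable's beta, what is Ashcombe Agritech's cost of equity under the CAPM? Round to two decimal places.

β_L = β_U × [1 + (1 − t)(D/E)] = 0.901 × [1 + (1 − 0.20) × 1.22]
    = 0.901 × [1 + 0.80 × 1.22] = 0.901 × 1.9760 = 1.7804
MRP = 9.88% − 1.05% = 8.83%
E(R) = R_f + β_L × MRP = 1.05% + 1.7804 × 8.83% = 16.77%

16.77%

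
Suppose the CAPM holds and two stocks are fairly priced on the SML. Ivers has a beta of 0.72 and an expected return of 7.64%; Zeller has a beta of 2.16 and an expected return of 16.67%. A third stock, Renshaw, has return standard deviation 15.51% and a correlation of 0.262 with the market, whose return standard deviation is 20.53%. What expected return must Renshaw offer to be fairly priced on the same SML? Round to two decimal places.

MRP = (16.67% − 7.64%) / (2.16 − 0.72) = 6.2708%
R_f = 7.64% − 0.72 × 6.2708% = 3.1250%
β_Renshaw = ρ·σ_i/σ_m = 0.262 × 15.51 / 20.53 = 0.1979
E(R_Renshaw) = R_f + β × MRP = 3.1250% + 0.1979 × 6.2708% = 4.37%

4.37%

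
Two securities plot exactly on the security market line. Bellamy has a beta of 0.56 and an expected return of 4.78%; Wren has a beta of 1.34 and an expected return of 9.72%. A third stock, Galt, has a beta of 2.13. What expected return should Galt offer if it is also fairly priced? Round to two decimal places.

MRP (SML slope) = (9.72% − 4.78%) / (1.34 − 0.56) = 4.94% / 0.78 = 6.3333%
R_f (intercept) = 4.78% − 0.56 × 6.3333% = 1.2334%
E(R_Galt) = R_f + β × MRP = 1.2334% + 2.13 × 6.3333% = 14.72%

14.72%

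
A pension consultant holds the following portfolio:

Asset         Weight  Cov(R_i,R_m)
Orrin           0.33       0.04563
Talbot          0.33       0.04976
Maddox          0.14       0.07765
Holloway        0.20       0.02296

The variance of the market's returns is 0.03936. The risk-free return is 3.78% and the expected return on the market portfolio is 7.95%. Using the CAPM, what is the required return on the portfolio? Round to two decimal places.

β_Orrin = 0.04563 / 0.03936 = 1.1593
β_Talbot = 0.04976 / 0.03936 = 1.2642
β_Maddox = 0.07765 / 0.03936 = 1.9728
β_Holloway = 0.02296 / 0.03936 = 0.5833
β_P = Σ w_i β_i = 0.33×1.1593 + 0.33×1.2642 + 0.14×1.9728 + 0.20×0.5833 = 1.1926
MRP = 7.95% − 3.78% = 4.17%
E(R_P) = R_f + β_P × MRP = 3.78% + 1.1926 × 4.17% = 8.75%

8.75%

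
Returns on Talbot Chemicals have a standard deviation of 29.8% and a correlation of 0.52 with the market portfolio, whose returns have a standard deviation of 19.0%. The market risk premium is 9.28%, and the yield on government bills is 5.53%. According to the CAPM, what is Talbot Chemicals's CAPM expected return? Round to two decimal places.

13.10%

β = ρ × σ_i / σ_m = 0.52 × 29.8% / 19.0% = 0.8156
E(R) = 5.53% + 0.8156 × 9.28% = 13.10%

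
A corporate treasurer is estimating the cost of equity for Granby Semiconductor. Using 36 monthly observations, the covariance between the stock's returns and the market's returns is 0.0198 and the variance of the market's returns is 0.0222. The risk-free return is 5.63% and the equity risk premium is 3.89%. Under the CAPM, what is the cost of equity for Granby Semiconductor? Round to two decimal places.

β = Cov(R_i, R_m) / Var(R_m) = 0.0198 / 0.0222 = 0.8919
E(R) = R_f + β × MRP = 5.63% + 0.8919 × 3.89% = 9.10%

9.10%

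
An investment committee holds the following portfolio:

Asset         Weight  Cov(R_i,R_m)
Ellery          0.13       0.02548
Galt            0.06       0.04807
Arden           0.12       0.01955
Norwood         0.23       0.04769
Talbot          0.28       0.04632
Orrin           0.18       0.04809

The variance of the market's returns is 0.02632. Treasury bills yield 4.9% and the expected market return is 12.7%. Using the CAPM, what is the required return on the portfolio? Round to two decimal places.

β_Ellery = 0.02548 / 0.02632 = 0.9681
β_Galt = 0.04807 / 0.02632 = 1.8264
β_Arden = 0.01955 / 0.02632 = 0.7428
β_Norwood = 0.04769 / 0.02632 = 1.8119
β_Talbot = 0.04632 / 0.02632 = 1.7599
β_Orrin = 0.04809 / 0.02632 = 1.8271
β_P = Σ w_i β_i = 0.13×0.9681 + 0.06×1.8264 + 0.12×0.7428 + 0.23×1.8119 + 0.28×1.7599 + 0.18×1.8271 = 1.5630
MRP = 12.7% − 4.9% = 7.80%
E(R_P) = R_f + β_P × MRP = 4.9% + 1.5630 × 7.8% = 17.09%

17.09%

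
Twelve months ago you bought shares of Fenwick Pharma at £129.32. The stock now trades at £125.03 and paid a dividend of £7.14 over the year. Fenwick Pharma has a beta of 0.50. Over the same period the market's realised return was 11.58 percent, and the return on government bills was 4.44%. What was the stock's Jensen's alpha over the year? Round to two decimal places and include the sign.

Realised HPR = (P1 + D1 − P0) / P0 = (125.03 + 7.14 − 129.32) / 129.32 = 2.85 / 129.32 = 2.2038%
MRP = 11.58% − 4.44% = 7.14%
CAPM required = R_f + β·MRP = 4.44% + 0.50 × 7.14% = 8.0100%
α = realised − required = 2.2038% − 8.0100% = -5.81%

-5.81%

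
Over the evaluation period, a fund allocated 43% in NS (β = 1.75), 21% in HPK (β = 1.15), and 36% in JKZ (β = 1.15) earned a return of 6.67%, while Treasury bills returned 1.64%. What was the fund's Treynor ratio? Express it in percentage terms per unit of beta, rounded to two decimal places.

β_P = 0.43×1.75 + 0.21×1.15 + 0.36×1.15 = 1.4080
Treynor = (R_P − R_f) / β_P = (6.67% − 1.64%) / 1.4080 = 5.03% / 1.4080 = 3.57%

3.57%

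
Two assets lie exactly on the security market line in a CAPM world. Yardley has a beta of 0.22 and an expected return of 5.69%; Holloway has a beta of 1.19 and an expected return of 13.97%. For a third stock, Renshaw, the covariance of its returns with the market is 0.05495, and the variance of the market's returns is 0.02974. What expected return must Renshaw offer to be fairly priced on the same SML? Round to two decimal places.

MRP = (13.97% − 5.69%) / (1.19 − 0.22) = 8.5361%
R_f = 5.69% − 0.22 × 8.5361% = 3.8121%
β_Renshaw = Cov / Var(R_m) = 0.05495 / 0.02974 = 1.8477
E(R_Renshaw) = R_f + β × MRP = 3.8121% + 1.8477 × 8.5361% = 19.58%

19.58%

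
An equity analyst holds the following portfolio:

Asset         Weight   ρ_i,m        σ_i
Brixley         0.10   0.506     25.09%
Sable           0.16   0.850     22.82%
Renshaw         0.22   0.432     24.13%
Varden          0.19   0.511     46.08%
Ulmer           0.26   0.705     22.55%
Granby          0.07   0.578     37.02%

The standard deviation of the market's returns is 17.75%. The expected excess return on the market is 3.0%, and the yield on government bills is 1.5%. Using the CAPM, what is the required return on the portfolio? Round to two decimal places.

β_Brixley = 0.506 × 25.09% / 17.75% = 0.7152
β_Sable = 0.850 × 22.82% / 17.75% = 1.0928
β_Renshaw = 0.432 × 24.13% / 17.75% = 0.5873
β_Varden = 0.511 × 46.08% / 17.75% = 1.3266
β_Ulmer = 0.705 × 22.55% / 17.75% = 0.8956
β_Granby = 0.578 × 37.02% / 17.75% = 1.2055
β_P = Σ w_i β_i = 0.10×0.7152 + 0.16×1.0928 + 0.22×0.5873 + 0.19×1.3266 + 0.26×0.8956 + 0.07×1.2055 = 0.9449
E(R_P) = R_f + β_P × MRP = 1.5% + 0.9449 × 3.0% = 4.33%

4.33%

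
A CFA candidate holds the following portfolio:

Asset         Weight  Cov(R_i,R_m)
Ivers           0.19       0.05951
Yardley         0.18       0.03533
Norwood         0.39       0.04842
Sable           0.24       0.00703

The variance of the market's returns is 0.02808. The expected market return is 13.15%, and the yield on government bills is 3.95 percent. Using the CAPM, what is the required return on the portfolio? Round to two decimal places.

β_Ivers = 0.05951 / 0.02808 = 2.1193
β_Yardley = 0.03533 / 0.02808 = 1.2582
β_Norwood = 0.04842 / 0.02808 = 1.7244
β_Sable = 0.00703 / 0.02808 = 0.2504
β_P = Σ w_i β_i = 0.19×2.1193 + 0.18×1.2582 + 0.39×1.7244 + 0.24×0.2504 = 1.3618
MRP = 13.15% − 3.95% = 9.20%
E(R_P) = R_f + β_P × MRP = 3.95% + 1.3618 × 9.20% = 16.48%

16.48%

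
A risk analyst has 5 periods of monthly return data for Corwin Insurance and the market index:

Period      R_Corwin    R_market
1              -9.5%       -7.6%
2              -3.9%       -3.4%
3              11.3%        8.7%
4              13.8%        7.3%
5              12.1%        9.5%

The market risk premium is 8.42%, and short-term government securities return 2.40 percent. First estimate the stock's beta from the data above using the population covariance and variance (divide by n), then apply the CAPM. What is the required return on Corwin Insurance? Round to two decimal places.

13.69%

Mean R_i = (-9.5 − 3.9 + 11.3 + 13.8 + 12.1) / 5 = 4.7600%
Mean R_m = (-7.6 − 3.4 + 8.7 + 7.3 + 9.5) / 5 = 2.9000%
Σ(R_i − R̄_i)(R_m − R̄_m) = 330.4400  ⇒  Cov = 330.4400 / 5 = 66.0880
Σ(R_m − R̄_m)² = 246.5000  ⇒  Var(R_m) = 246.5000 / 5 = 49.3000
β = Cov / Var(R_m) = 66.0880 / 49.3000 = 1.3405
E(R) = R_f + β × MRP = 2.40% + 1.3405 × 8.42% = 13.69%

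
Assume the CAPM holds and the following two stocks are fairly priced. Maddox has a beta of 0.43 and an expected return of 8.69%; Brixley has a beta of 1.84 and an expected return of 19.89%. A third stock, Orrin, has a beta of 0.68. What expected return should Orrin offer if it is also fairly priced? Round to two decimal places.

MRP (SML slope) = (19.89% − 8.69%) / (1.84 − 0.43) = 11.20% / 1.41 = 7.9433%
R_f (intercept) = 8.69% − 0.43 × 7.9433% = 5.2744%
E(R_Orrin) = R_f + β × MRP = 5.2744% + 0.68 × 7.9433% = 10.68%

10.68%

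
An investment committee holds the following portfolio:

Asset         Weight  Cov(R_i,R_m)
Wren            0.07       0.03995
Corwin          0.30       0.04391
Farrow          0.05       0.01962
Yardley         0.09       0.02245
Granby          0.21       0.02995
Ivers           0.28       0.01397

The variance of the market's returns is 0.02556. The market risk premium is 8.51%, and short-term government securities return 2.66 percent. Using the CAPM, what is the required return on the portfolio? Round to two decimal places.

12.37%

β_Wren = 0.03995 / 0.02556 = 1.5630
β_Corwin = 0.04391 / 0.02556 = 1.7179
β_Farrow = 0.01962 / 0.02556 = 0.7676
β_Yardley = 0.02245 / 0.02556 = 0.8783
β_Granby = 0.02995 / 0.02556 = 1.1718
β_Ivers = 0.01397 / 0.02556 = 0.5466
β_P = Σ w_i β_i = 0.07×1.5630 + 0.30×1.7179 + 0.05×0.7676 + 0.09×0.8783 + 0.21×1.1718 + 0.28×0.5466 = 1.1413
E(R_P) = R_f + β_P × MRP = 2.66% + 1.1413 × 8.51% = 12.37%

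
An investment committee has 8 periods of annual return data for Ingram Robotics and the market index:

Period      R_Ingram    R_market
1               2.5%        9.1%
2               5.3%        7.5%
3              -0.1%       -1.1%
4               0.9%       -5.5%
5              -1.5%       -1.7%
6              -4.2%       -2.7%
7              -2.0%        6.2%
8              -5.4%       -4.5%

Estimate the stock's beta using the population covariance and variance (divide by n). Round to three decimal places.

Mean R_i = (2.5 + 5.3 − 0.1 + 0.9 − 1.5 − 4.2 − 2.0 − 5.4) / 8 = -0.5625%
Mean R_m = (9.1 + 7.5 − 1.1 − 5.5 − 1.7 − 2.7 + 6.2 − 4.5) / 8 = 0.9125%
Σ(R_i − R̄_i)(R_m − R̄_m) = 87.5563  ⇒  Cov = 87.5563 / 8 = 10.9445
Σ(R_m − R̄_m)² = 232.7288  ⇒  Var(R_m) = 232.7288 / 8 = 29.0911
β = Cov / Var(R_m) = 10.9445 / 29.0911 = 0.3762

0.376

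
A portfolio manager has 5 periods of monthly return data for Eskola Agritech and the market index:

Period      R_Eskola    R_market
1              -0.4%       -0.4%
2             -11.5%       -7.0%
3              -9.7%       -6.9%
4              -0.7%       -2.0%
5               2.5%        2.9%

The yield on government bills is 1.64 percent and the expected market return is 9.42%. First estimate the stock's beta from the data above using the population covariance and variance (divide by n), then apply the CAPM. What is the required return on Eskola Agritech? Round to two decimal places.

Mean R_i = (-0.4 − 11.5 − 9.7 − 0.7 + 2.5) / 5 = -3.9600%
Mean R_m = (-0.4 − 7.0 − 6.9 − 2.0 + 2.9) / 5 = -2.6800%
Σ(R_i − R̄_i)(R_m − R̄_m) = 103.1760  ⇒  Cov = 103.1760 / 5 = 20.6352
Σ(R_m − R̄_m)² = 73.2680  ⇒  Var(R_m) = 73.2680 / 5 = 14.6536
β = Cov / Var(R_m) = 20.6352 / 14.6536 = 1.4082
MRP = 9.42% − 1.64% = 7.78%
E(R) = R_f + β × MRP = 1.64% + 1.4082 × 7.78% = 12.60%

12.60%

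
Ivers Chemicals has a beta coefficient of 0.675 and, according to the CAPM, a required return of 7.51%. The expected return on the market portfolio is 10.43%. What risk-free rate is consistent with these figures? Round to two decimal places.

E(R) = R_f + β(E(R_m) − R_f) = R_f(1 − β) + β·E(R_m)
7.51% = R_f × (1 − 0.675) + 0.675 × 10.43%
7.51% = R_f × 0.325 + 7.04025%
R_f = (7.51% − 7.04025%) / 0.325 = 1.45%

1.45%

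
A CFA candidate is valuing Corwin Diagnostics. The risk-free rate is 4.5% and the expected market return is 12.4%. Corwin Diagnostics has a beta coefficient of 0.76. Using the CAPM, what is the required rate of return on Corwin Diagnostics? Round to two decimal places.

10.50%

Market risk premium = E(R_m) − R_f = 12.4% − 4.5% = 7.90%
E(R) = R_f + β × MRP = 4.5% + 0.76 × 7.9% = 10.50%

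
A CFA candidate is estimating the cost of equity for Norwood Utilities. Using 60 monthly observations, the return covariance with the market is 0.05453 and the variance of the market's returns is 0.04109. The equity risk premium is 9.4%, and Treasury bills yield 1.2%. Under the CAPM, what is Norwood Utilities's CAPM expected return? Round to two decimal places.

13.67%

β = Cov(R_i, R_m) / Var(R_m) = 0.05453 / 0.04109 = 1.3271
E(R) = R_f + β × MRP = 1.2% + 1.3271 × 9.4% = 13.67%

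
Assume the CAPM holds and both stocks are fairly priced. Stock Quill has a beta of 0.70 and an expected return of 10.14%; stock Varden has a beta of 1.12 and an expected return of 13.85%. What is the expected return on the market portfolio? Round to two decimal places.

12.79%

Both satisfy E(R) = R_f + β·MRP, so the slope of the SML is
MRP = (13.85% − 10.14%) / (1.12 − 0.70) = 3.71% / 0.42 = 8.8333%
R_f = E(R_Quill) − β_Quill·MRP = 10.14% − 0.70 × 8.8333% = 3.9567%
E(R_m) = R_f + MRP = 3.9567% + 8.8333% = 12.79%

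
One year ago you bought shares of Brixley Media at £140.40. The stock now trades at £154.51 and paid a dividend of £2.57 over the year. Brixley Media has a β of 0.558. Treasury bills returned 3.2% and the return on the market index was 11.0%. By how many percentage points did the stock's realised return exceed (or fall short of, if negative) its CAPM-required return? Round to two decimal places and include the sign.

Realised HPR = (P1 + D1 − P0) / P0 = (154.51 + 2.57 − 140.40) / 140.40 = 16.68 / 140.40 = 11.8803%
MRP = 11.0% − 3.2% = 7.80%
CAPM required = R_f + β·MRP = 3.2% + 0.558 × 7.8% = 7.5524%
α = realised − required = 11.8803% − 7.5524% = +4.33%

+4.33%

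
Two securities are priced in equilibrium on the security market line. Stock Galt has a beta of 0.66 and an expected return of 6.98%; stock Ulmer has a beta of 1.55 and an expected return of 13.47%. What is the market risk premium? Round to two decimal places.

7.29%

Both satisfy E(R) = R_f + β·MRP, so the slope of the SML is
MRP = (13.47% − 6.98%) / (1.55 − 0.66) = 6.49% / 0.89 = 7.2921%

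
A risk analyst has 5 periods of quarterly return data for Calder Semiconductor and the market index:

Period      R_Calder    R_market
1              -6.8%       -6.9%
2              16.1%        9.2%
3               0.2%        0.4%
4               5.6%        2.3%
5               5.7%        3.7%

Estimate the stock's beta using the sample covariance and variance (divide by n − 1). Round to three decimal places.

1.416

Mean R_i = (-6.8 + 16.1 + 0.2 + 5.6 + 5.7) / 5 = 4.1600%
Mean R_m = (-6.9 + 9.2 + 0.4 + 2.3 + 3.7) / 5 = 1.7400%
Σ(R_i − R̄_i)(R_m − R̄_m) = 192.8980  ⇒  Cov = 192.8980 / 4 = 48.2245
Σ(R_m − R̄_m)² = 136.2520  ⇒  Var(R_m) = 136.2520 / 4 = 34.0630
β = Cov / Var(R_m) = 48.2245 / 34.0630 = 1.4157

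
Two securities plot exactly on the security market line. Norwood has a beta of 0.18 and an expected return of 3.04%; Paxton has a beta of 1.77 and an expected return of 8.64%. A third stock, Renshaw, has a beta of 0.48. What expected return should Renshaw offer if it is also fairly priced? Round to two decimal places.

MRP (SML slope) = (8.64% − 3.04%) / (1.77 − 0.18) = 5.60% / 1.59 = 3.5220%
R_f (intercept) = 3.04% − 0.18 × 3.5220% = 2.4060%
E(R_Renshaw) = R_f + β × MRP = 2.4060% + 0.48 × 3.5220% = 4.10%

4.10%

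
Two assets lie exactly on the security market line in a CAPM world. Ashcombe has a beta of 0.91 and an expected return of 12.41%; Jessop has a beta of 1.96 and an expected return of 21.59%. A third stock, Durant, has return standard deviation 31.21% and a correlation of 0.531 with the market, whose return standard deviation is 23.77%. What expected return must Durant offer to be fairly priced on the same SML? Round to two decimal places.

MRP = (21.59% − 12.41%) / (1.96 − 0.91) = 8.7429%
R_f = 12.41% − 0.91 × 8.7429% = 4.4540%
β_Durant = ρ·σ_i/σ_m = 0.531 × 31.21 / 23.77 = 0.6972
E(R_Durant) = R_f + β × MRP = 4.4540% + 0.6972 × 8.7429% = 10.55%

10.55%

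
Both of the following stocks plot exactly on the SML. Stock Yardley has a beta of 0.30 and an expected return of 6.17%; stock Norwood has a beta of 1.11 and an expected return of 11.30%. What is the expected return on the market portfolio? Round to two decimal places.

Both satisfy E(R) = R_f + β·MRP, so the slope of the SML is
MRP = (11.30% − 6.17%) / (1.11 − 0.30) = 5.13% / 0.81 = 6.3333%
R_f = E(R_Yardley) − β_Yardley·MRP = 6.17% − 0.30 × 6.3333% = 4.2700%
E(R_m) = R_f + MRP = 4.2700% + 6.3333% = 10.60%

10.60%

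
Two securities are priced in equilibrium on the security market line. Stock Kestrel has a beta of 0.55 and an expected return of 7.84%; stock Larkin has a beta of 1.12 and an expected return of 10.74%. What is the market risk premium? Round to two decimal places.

Both satisfy E(R) = R_f + β·MRP, so the slope of the SML is
MRP = (10.74% − 7.84%) / (1.12 − 0.55) = 2.90% / 0.57 = 5.0877%

5.09%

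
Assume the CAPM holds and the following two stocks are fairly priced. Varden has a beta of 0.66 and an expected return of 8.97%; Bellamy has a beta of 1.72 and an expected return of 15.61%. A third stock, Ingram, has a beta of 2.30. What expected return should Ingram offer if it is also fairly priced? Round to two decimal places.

MRP (SML slope) = (15.61% − 8.97%) / (1.72 − 0.66) = 6.64% / 1.06 = 6.2642%
R_f (intercept) = 8.97% − 0.66 × 6.2642% = 4.8356%
E(R_Ingram) = R_f + β × MRP = 4.8356% + 2.30 × 6.2642% = 19.24%

19.24%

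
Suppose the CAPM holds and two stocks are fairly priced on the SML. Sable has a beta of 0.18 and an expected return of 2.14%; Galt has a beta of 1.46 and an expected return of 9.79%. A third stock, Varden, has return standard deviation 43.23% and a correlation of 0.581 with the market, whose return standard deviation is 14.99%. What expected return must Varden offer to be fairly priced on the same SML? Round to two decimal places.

MRP = (9.79% − 2.14%) / (1.46 − 0.18) = 5.9766%
R_f = 2.14% − 0.18 × 5.9766% = 1.0642%
β_Varden = ρ·σ_i/σ_m = 0.581 × 43.23 / 14.99 = 1.6756
E(R_Varden) = R_f + β × MRP = 1.0642% + 1.6756 × 5.9766% = 11.08%

11.08%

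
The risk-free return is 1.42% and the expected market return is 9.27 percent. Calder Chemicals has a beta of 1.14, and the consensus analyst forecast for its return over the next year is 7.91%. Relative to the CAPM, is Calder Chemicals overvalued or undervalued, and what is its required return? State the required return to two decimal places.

Overvalued; required return 10.37%

MRP = 9.27% − 1.42% = 7.85%
Required return = R_f + β·MRP = 1.42% + 1.14 × 7.85% = 10.37%
Forecast 7.91% < required 10.37% → the stock plots below the SML → overvalued.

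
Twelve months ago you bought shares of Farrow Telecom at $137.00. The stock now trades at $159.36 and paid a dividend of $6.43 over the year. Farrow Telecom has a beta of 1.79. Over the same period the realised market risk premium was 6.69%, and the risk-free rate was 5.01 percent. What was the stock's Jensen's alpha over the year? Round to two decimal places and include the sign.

Realised HPR = (P1 + D1 − P0) / P0 = (159.36 + 6.43 − 137.00) / 137.00 = 28.79 / 137.00 = 21.0146%
CAPM required = R_f + β·MRP = 5.01% + 1.79 × 6.69% = 16.9851%
α = realised − required = 21.0146% − 16.9851% = +4.03%

+4.03%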